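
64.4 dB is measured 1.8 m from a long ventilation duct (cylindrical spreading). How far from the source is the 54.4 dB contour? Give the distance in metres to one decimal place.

For a line source L₁ − L₂ = 10·log₁₀(r₂/r₁), so r₂ = r₁·10^((L₁−L₂)/10).
r₂ = 1.8·10^((64.4−54.4)/10) = 1.8·10^(10.0/10) = 18.00 m.

18.0 m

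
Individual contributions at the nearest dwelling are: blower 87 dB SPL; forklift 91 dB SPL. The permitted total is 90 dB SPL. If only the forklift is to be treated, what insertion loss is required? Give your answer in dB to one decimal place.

4.0 dB

Everything except the forklift sums to 10^(87/10) = 5.012e+08 in linear terms, 87.00 dB SPL.
To meet 90 dB SPL overall, the treated forklift may contribute at most 10^(90/10) − 5.012e+08 = 4.988e+08, i.e. 86.98 dB SPL.
So the forklift must be reduced from 91 to 86.98 dB SPL: IL = 4.02 dB.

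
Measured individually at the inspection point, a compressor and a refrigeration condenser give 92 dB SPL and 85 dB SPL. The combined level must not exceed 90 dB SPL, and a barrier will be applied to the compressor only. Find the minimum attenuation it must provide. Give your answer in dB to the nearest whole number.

Everything except the compressor sums to 10^(85/10) = 3.162e+08 in linear terms, 85.00 dB SPL.
The limit corresponds to 10^(90/10) = 1.000e+09; subtracting the fixed part leaves 6.838e+08 for the compressor, i.e. 88.35 dB SPL.
Required insertion loss = 92 − 88.35 = 3.65 dB.

4 dB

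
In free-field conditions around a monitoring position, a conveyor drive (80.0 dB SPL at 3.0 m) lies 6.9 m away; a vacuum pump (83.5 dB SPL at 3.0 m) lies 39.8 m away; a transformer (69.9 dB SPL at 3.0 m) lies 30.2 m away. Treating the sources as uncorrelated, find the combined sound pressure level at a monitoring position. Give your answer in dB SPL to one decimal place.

73.1 dB SPL

Apply inverse-square spreading to bring every level to the receiver, then sum 10^(L/10).
conveyor drive: 80.0 − 20·log₁₀(6.9/3.0) = 80.0 − 7.23 = 72.77 dB SPL.
vacuum pump: 83.5 − 20·log₁₀(39.8/3.0) = 83.5 − 22.46 = 61.04 dB SPL.
transformer: 69.9 − 20·log₁₀(30.2/3.0) = 69.9 − 20.06 = 49.84 dB SPL.
Σ 10^(L/10) = 2.027e+07 → L_total = 10·log₁₀(2.027e+07) = 73.07 dB SPL.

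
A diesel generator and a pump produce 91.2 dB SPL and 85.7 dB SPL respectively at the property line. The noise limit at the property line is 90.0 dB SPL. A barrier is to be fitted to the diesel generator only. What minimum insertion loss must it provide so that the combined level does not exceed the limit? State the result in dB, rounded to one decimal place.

3.2 dB

Everything except the diesel generator sums to 10^(85.7/10) = 3.715e+08 in linear terms, 85.70 dB SPL.
The limit corresponds to 10^(90.0/10) = 1.000e+09; subtracting the fixed part leaves 6.285e+08 for the diesel generator, i.e. 87.98 dB SPL.
So the diesel generator must be reduced from 91.2 to 87.98 dB SPL: IL = 3.22 dB.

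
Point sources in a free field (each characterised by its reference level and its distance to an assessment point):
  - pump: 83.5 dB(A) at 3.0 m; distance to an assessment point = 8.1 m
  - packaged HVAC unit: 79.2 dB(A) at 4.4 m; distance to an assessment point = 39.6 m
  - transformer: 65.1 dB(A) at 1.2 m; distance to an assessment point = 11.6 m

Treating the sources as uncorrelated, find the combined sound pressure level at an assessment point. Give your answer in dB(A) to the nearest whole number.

75 dB(A)

Apply inverse-square spreading to bring every level to the receiver, then sum 10^(L/10).
pump: 83.5 − 20·log₁₀(8.1/3.0) = 83.5 − 8.63 = 74.87 dB(A).
packaged HVAC unit: 79.2 − 20·log₁₀(39.6/4.4) = 79.2 − 19.08 = 60.12 dB(A).
transformer: 65.1 − 20·log₁₀(11.6/1.2) = 65.1 − 19.71 = 45.39 dB(A).
Σ 10^(L/10) = 3.177e+07 → L_total = 10·log₁₀(3.177e+07) = 75.02 dB(A).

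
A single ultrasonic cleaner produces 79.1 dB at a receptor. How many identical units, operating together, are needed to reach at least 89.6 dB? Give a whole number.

The shortfall is 89.6 − 79.1 = 10.5 dB, and N units add 10·log₁₀ N, so need 10·log₁₀ N ≥ 10.5.
N ≥ 10^(10.5/10) = 11.220, so N = 12.

12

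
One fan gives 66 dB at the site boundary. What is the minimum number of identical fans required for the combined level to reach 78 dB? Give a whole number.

N identical sources give L₁ + 10·log₁₀ N, so require 10·log₁₀ N ≥ 78 − 66 = 12.0 dB.
N ≥ 10^(12.0/10) = 15.849, so N = 16.

16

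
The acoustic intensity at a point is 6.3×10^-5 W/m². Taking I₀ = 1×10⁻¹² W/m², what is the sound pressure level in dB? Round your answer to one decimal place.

L = 10·log₁₀(I/I₀) = 10·log₁₀(6.3×10^-5/10⁻¹²) = 10·log₁₀(6.3×10^7).
L = 10·(0.7993 + 7) = 77.99 dB.

78.0 dB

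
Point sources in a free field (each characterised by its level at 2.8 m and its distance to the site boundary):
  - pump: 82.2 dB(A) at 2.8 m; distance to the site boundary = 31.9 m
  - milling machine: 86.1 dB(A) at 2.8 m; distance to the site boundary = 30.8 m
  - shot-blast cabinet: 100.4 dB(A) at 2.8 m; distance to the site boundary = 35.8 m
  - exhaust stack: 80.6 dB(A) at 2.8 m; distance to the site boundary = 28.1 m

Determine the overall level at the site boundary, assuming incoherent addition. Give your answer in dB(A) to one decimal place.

Propagate each source to the receiver with L = L_ref − 20·log₁₀(r/r_ref), then add intensities.
pump: 82.2 − 20·log₁₀(31.9/2.8) = 82.2 − 21.13 = 61.07 dB(A).
milling machine: 86.1 − 20·log₁₀(30.8/2.8) = 86.1 − 20.83 = 65.27 dB(A).
shot-blast cabinet: 100.4 − 20·log₁₀(35.8/2.8) = 100.4 − 22.13 = 78.27 dB(A).
exhaust stack: 80.6 − 20·log₁₀(28.1/2.8) = 80.6 − 20.03 = 60.57 dB(A).
Σ 10^(L/10) = 7.286e+07 → L_total = 10·log₁₀(7.286e+07) = 78.62 dB(A).

78.6 dB(A)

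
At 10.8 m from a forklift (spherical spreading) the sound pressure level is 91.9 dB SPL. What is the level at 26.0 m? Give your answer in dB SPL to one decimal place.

84.3 dB SPL

For a point source, L₂ = L₁ − 20·log₁₀(r₂/r₁).
L₂ = 91.9 − 20·log₁₀(26.0/10.8) = 91.9 − 7.631 = 84.27 dB SPL.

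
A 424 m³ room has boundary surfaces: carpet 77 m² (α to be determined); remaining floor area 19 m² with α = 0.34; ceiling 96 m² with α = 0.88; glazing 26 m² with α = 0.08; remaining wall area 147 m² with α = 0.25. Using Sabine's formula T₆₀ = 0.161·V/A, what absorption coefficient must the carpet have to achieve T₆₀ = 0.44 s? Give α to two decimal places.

From T₆₀ = 0.161·V/A, the target T₆₀ = 0.44 s needs A = 0.161·424/0.44 = 155.15 m².
Absorption from the other surfaces = 19·0.34 + 96·0.88 + 26·0.08 + 147·0.25 = 129.77 m², so the carpet must supply 25.38 m² over 77 m².
α = 25.38/77 = 0.330.

0.33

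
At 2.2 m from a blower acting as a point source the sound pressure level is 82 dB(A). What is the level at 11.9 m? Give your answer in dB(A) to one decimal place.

For a point source, L₂ = L₁ − 20·log₁₀(r₂/r₁).
L₂ = 82 − 20·log₁₀(11.9/2.2) = 82 − 14.662 = 67.34 dB(A).

67.3 dB(A)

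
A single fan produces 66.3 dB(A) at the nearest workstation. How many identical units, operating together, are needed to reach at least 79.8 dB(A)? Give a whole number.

23

The shortfall is 79.8 − 66.3 = 13.5 dB, and N units add 10·log₁₀ N, so need 10·log₁₀ N ≥ 13.5.
N ≥ 10^(13.5/10) = 22.387, so N = 23.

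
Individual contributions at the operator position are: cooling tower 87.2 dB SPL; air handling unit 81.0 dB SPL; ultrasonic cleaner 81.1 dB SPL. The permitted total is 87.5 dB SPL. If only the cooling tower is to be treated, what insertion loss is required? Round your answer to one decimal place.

Fixed contribution from the other sources: Σ 10^(L/10) = 10^(81.0/10) + 10^(81.1/10) = 2.547e+08 (84.06 dB SPL).
The limit corresponds to 10^(87.5/10) = 5.623e+08; subtracting the fixed part leaves 3.076e+08 for the cooling tower, i.e. 84.88 dB SPL.
So the cooling tower must be reduced from 87.2 to 84.88 dB SPL: IL = 2.32 dB.

2.3 dB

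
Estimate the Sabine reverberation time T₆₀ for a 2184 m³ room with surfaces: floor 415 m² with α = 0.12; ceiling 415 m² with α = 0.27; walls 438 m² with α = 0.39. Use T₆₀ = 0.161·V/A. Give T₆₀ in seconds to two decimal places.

Summing Sᵢαᵢ: 415·0.12 + 415·0.27 + 438·0.39 = 332.67 m².
T₆₀ = 0.161·V/A = 0.161·2184/332.67 = 1.057 s.

1.06 s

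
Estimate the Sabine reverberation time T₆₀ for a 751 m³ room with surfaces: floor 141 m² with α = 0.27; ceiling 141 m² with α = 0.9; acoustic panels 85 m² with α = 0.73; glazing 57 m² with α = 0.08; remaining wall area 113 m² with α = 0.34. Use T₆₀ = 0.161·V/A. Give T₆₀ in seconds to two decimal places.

A = Σ Sᵢαᵢ = 141·0.27 + 141·0.9 + 85·0.73 + 57·0.08 + 113·0.34 = 270.00 m².
T₆₀ = 0.161·V/A = 0.161·751/270.00 = 0.448 s.

0.45 s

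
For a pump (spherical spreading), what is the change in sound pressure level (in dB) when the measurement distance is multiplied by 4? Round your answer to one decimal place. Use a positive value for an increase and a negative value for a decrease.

Point-source spreading: ΔL = −20·log₁₀(r₂/r₁).
ΔL = −20·log₁₀(4) = -12.04 dB.

-12.0 dB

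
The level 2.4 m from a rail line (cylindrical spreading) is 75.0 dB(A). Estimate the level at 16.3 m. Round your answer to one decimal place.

66.7 dB(A)

For a line source, L₂ = L₁ − 10·log₁₀(r₂/r₁).
L₂ = 75.0 − 10·log₁₀(16.3/2.4) = 75.0 − 8.320 = 66.68 dB(A).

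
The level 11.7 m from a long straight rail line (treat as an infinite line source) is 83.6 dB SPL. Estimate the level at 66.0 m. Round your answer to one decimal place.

76.1 dB SPL

Cylindrical spreading from a line source gives a 10·log₁₀(r₂/r₁) drop.
L₂ = 83.6 − 10·log₁₀(66.0/11.7) = 83.6 − 7.514 = 76.09 dB SPL.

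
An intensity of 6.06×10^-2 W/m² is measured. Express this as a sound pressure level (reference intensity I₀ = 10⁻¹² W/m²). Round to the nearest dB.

108 dB

Dividing by I₀ shifts the exponent by 12: I/I₀ = 6.06×10^10.
L = 10·(0.7825 + 10) = 107.82 dB.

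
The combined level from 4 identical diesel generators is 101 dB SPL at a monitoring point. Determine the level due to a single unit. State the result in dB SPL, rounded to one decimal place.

95.0 dB SPL

Dividing the total intensity by 4 lowers the level by 10·log₁₀ 4 = 6.021 dB: L₁ = 101 − 6.021.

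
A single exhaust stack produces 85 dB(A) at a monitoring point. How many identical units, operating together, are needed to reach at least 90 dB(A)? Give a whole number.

4

The shortfall is 90 − 85 = 5.0 dB, and N units add 10·log₁₀ N, so need 10·log₁₀ N ≥ 5.0.
N ≥ 10^(5.0/10) = 3.162, so N = 4.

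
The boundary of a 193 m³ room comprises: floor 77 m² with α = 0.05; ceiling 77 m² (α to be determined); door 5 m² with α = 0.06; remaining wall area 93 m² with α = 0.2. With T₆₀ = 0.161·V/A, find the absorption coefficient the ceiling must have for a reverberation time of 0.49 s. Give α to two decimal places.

0.53

From T₆₀ = 0.161·V/A, the target T₆₀ = 0.49 s needs A = 0.161·193/0.49 = 63.41 m².
Absorption from the other surfaces = 77·0.05 + 5·0.06 + 93·0.2 = 22.75 m², so the ceiling must supply 40.66 m² over 77 m².
α = 40.66/77 = 0.528.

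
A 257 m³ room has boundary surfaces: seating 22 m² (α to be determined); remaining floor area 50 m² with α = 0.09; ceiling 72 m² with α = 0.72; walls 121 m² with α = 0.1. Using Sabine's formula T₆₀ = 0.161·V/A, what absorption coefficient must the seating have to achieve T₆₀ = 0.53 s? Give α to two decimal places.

Required total absorption A = 0.161·257/0.53 = 78.07 m².
Absorption from the other surfaces = 50·0.09 + 72·0.72 + 121·0.1 = 68.44 m², so the seating must supply 9.63 m² over 22 m².
α = 9.63/22 = 0.438.

0.44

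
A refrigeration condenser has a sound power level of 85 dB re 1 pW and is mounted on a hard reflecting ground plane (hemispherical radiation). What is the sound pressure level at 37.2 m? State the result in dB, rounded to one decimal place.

The power spreads over a hemisphere of area 2π·r², so L_p = L_w − 10·log₁₀(2π·r²).
2π·r² = 8695 m², 10·log₁₀ of that is 39.393 dB.
L_p = 85 − 39.393 = 45.61 dB.

45.6 dB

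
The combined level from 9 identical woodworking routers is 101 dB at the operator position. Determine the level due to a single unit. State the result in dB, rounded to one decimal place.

91.5 dB

Dividing the total intensity by 9 lowers the level by 10·log₁₀ 9 = 9.542 dB: L₁ = 101 − 9.542.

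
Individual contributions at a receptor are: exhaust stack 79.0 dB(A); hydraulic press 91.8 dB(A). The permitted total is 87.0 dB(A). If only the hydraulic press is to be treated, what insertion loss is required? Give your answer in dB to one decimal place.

Everything except the hydraulic press sums to 10^(79.0/10) = 7.943e+07 in linear terms, 79.00 dB(A).
The limit corresponds to 10^(87.0/10) = 5.012e+08; subtracting the fixed part leaves 4.218e+08 for the hydraulic press, i.e. 86.25 dB(A).
Required insertion loss = 91.8 − 86.25 = 5.55 dB.

5.5 dB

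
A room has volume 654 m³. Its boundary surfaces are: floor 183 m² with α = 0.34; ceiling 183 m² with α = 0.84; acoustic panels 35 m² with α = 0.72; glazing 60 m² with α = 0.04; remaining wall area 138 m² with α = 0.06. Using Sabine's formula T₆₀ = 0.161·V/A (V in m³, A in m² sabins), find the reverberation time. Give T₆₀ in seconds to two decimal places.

0.42 s

Total absorption A = 183·0.34 + 183·0.84 + 35·0.72 + 60·0.04 + 138·0.06 = 251.82 m² sabins.
T₆₀ = 0.161·V/A = 0.161·654/251.82 = 0.418 s.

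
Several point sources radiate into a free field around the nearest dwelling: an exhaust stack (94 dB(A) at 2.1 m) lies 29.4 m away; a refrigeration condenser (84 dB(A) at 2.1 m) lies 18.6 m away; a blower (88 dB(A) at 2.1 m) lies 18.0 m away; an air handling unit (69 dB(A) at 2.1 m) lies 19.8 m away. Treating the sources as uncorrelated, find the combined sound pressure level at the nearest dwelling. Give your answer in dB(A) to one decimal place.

73.9 dB(A)

Apply inverse-square spreading to bring every level to the receiver, then sum 10^(L/10).
exhaust stack: 94 − 20·log₁₀(29.4/2.1) = 94 − 22.92 = 71.08 dB(A).
refrigeration condenser: 84 − 20·log₁₀(18.6/2.1) = 84 − 18.95 = 65.05 dB(A).
blower: 88 − 20·log₁₀(18.0/2.1) = 88 − 18.66 = 69.34 dB(A).
air handling unit: 69 − 20·log₁₀(19.8/2.1) = 69 − 19.49 = 49.51 dB(A).
Σ 10^(L/10) = 2.470e+07 → L_total = 10·log₁₀(2.470e+07) = 73.93 dB(A).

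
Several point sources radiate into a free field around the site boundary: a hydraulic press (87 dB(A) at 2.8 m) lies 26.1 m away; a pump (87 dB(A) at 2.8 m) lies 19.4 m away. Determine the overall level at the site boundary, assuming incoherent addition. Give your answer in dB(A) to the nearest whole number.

Apply inverse-square spreading to bring every level to the receiver, then sum 10^(L/10).
hydraulic press: 87 − 20·log₁₀(26.1/2.8) = 87 − 19.39 = 67.61 dB(A).
pump: 87 − 20·log₁₀(19.4/2.8) = 87 − 16.81 = 70.19 dB(A).
Σ 10^(L/10) = 1.621e+07 → L_total = 10·log₁₀(1.621e+07) = 72.10 dB(A).

72 dB(A)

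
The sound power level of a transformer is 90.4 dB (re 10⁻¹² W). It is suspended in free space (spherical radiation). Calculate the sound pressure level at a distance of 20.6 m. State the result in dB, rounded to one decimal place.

L_p = L_w − 10·log₁₀(4π·r²) with r = 20.6 m.
4π·r² = 5333 m², 10·log₁₀ of that is 37.269 dB.
L_p = 90.4 − 37.269 = 53.13 dB.

53.1 dB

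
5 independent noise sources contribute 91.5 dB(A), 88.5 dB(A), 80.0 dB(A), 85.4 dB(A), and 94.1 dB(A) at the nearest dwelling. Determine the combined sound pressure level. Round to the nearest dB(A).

97 dB(A)

For uncorrelated sources the intensities add, so convert each level to linear form, sum, and take 10·log₁₀ of the total.
Σ 10^(L/10) = 10^(91.5/10) + 10^(88.5/10) + 10^(80.0/10) + 10^(85.4/10) + 10^(94.1/10) = 5.138e+09.
L_total = 10·log₁₀(5.138e+09) = 97.11 dB(A).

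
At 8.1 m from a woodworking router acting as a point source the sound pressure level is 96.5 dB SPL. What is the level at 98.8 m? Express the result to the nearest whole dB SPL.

For a point source, L₂ = L₁ − 20·log₁₀(r₂/r₁).
L₂ = 96.5 − 20·log₁₀(98.8/8.1) = 96.5 − 21.725 = 74.77 dB SPL.

75 dB SPL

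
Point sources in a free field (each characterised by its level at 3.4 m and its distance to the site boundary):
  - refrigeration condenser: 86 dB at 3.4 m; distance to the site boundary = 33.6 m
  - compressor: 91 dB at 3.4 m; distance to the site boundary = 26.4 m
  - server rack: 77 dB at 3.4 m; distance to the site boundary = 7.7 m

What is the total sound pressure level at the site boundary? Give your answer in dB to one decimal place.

75.4 dB

Propagate each source to the receiver with L = L_ref − 20·log₁₀(r/r_ref), then add intensities.
refrigeration condenser: 86 − 20·log₁₀(33.6/3.4) = 86 − 19.90 = 66.10 dB.
compressor: 91 − 20·log₁₀(26.4/3.4) = 91 − 17.80 = 73.20 dB.
server rack: 77 − 20·log₁₀(7.7/3.4) = 77 − 7.10 = 69.90 dB.
Σ 10^(L/10) = 3.473e+07 → L_total = 10·log₁₀(3.473e+07) = 75.41 dB.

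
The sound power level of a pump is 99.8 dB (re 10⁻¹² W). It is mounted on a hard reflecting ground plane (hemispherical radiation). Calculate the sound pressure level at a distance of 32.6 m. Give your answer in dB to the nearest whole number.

Free-field hemispherical radiation: L_p = L_w − 10·log₁₀(2π·r²), r = 32.6 m.
2π·r² = 6678 m², 10·log₁₀ of that is 38.246 dB.
L_p = 99.8 − 38.246 = 61.55 dB.

62 dB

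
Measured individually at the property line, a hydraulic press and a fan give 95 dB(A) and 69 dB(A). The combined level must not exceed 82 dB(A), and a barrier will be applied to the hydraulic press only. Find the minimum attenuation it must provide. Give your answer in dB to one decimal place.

Everything except the hydraulic press sums to 10^(69/10) = 7.943e+06 in linear terms, 69.00 dB(A).
The limit corresponds to 10^(82/10) = 1.585e+08; subtracting the fixed part leaves 1.505e+08 for the hydraulic press, i.e. 81.78 dB(A).
Required insertion loss = 95 − 81.78 = 13.22 dB.

13.2 dB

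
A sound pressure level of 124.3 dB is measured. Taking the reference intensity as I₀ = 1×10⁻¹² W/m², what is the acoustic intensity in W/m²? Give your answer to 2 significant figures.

I = I₀·10^(L/10) = 10⁻¹² × 10^(124.3/10) = 10^(0.430).

2.7 W/m²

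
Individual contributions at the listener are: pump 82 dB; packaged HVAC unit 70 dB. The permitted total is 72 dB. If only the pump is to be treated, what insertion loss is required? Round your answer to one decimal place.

The untreated sources together contribute 10^(70/10) = 1.000e+07, i.e. 70.00 dB.
To meet 72 dB overall, the treated pump may contribute at most 10^(72/10) − 1.000e+07 = 5.849e+06, i.e. 67.67 dB.
Required insertion loss = 82 − 67.67 = 14.33 dB.

14.3 dB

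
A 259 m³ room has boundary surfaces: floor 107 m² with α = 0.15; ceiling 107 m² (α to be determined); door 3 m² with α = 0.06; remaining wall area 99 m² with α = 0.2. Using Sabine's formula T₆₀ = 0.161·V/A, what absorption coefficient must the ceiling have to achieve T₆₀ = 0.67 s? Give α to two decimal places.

A = 0.161·V/T₆₀ = 0.161·259/0.67 = 62.24 m² sabins.
Absorption from the other surfaces = 107·0.15 + 3·0.06 + 99·0.2 = 36.03 m², so the ceiling must supply 26.21 m² over 107 m².
α = 26.21/107 = 0.245.

0.24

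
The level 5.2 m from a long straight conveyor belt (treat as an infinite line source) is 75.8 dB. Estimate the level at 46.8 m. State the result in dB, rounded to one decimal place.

Line-source attenuation: ΔL = 10·log₁₀(r₂/r₁) = 10·log₁₀(46.8/5.2) = 9.542 dB.
L₂ = 75.8 − 10·log₁₀(46.8/5.2) = 75.8 − 9.542 = 66.26 dB.

66.3 dB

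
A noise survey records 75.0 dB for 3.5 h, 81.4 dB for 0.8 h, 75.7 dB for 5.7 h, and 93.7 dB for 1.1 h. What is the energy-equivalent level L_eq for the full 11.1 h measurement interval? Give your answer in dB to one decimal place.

L_eq = 10·log₁₀[(1/T)·Σ tᵢ·10^(Lᵢ/10)] with T = 11.1 h.
Σ tᵢ·10^(Lᵢ/10) = 3.5·10^(75.0/10) + 0.8·10^(81.4/10) + 5.7·10^(75.7/10) + 1.1·10^(93.7/10) = 3.012e+09.
L_eq = 10·log₁₀(3.012e+09/11.1) = 84.33 dB.

84.3 dB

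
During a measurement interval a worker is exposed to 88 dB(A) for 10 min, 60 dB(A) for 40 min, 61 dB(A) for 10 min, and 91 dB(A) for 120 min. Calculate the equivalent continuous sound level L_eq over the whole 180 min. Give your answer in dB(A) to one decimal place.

89.4 dB(A)

L_eq = 10·log₁₀[(1/T)·Σ tᵢ·10^(Lᵢ/10)] with T = 180 min.
Σ tᵢ·10^(Lᵢ/10) = 10·10^(88/10) + 40·10^(60/10) + 10·10^(61/10) + 120·10^(91/10) = 1.574e+11.
L_eq = 10·log₁₀(1.574e+11/180) = 89.42 dB(A).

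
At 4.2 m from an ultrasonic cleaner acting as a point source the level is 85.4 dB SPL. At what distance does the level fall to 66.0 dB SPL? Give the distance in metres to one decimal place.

The 19.4 dB drop corresponds to a distance ratio of 10^(19.4/20) for a point source.
r₂ = 4.2·10^((85.4−66.0)/20) = 4.2·10^(19.4/20) = 39.20 m.

39.2 m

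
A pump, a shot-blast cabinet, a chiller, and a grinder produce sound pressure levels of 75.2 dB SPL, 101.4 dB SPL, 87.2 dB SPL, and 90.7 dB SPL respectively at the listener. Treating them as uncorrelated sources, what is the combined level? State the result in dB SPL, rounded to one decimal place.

101.9 dB SPL

For uncorrelated sources the intensities add, so convert each level to linear form, sum, and take 10·log₁₀ of the total.
Σ 10^(L/10) = 10^(75.2/10) + 10^(101.4/10) + 10^(87.2/10) + 10^(90.7/10) = 1.554e+10.
L_total = 10·log₁₀(1.554e+10) = 101.91 dB SPL.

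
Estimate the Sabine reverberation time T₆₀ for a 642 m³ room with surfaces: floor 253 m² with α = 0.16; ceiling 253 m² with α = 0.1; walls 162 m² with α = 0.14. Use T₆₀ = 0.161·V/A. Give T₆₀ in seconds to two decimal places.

Total absorption A = 253·0.16 + 253·0.1 + 162·0.14 = 88.46 m² sabins.
T₆₀ = 0.161 × 642 / 88.46 = 1.168 s.

1.17 s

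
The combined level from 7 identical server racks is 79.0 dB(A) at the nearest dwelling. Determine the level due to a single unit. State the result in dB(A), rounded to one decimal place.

For N identical incoherent sources L_total = L₁ + 10·log₁₀ N, so L₁ = 79.0 − 10·log₁₀(7) = 79.0 − 8.451.

70.5 dB(A)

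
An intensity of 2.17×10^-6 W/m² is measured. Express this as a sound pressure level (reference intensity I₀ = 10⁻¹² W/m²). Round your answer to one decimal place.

63.4 dB

Dividing by I₀ shifts the exponent by 12: I/I₀ = 2.17×10^6.
L = 10·(0.3365 + 6) = 63.36 dB.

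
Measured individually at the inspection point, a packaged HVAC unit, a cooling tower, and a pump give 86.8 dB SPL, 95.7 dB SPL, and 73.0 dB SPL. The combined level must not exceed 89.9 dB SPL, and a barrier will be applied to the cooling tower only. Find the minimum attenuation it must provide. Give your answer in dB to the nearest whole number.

The untreated sources together contribute 10^(86.8/10) + 10^(73.0/10) = 4.986e+08, i.e. 86.98 dB SPL.
The limit corresponds to 10^(89.9/10) = 9.772e+08; subtracting the fixed part leaves 4.787e+08 for the cooling tower, i.e. 86.80 dB SPL.
So the cooling tower must be reduced from 95.7 to 86.80 dB SPL: IL = 8.90 dB.

9 dB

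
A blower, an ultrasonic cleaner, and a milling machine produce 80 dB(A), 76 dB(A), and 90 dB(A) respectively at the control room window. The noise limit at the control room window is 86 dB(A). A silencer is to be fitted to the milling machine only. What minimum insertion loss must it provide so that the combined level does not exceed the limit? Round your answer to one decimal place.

5.9 dB

The untreated sources together contribute 10^(80/10) + 10^(76/10) = 1.398e+08, i.e. 81.46 dB(A).
The limit corresponds to 10^(86/10) = 3.981e+08; subtracting the fixed part leaves 2.583e+08 for the milling machine, i.e. 84.12 dB(A).
So the milling machine must be reduced from 90 to 84.12 dB(A): IL = 5.88 dB.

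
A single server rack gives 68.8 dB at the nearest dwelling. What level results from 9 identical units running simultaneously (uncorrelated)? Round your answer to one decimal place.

L_total = L₁ + 10·log₁₀ N for N identical incoherent sources.
L_total = 68.8 + 10·log₁₀(9) = 68.8 + 9.542 = 78.34 dB.

78.3 dB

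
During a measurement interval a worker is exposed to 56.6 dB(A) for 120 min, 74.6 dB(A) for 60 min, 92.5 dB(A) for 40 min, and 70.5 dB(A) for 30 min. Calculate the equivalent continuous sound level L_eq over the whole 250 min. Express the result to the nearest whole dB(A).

Weight each interval's intensity by its duration and average over T = 250 min:
Σ tᵢ·10^(Lᵢ/10) = 120·10^(56.6/10) + 60·10^(74.6/10) + 40·10^(92.5/10) + 30·10^(70.5/10) = 7.325e+10.
L_eq = 10·log₁₀(7.325e+10/250) = 84.67 dB(A).

85 dB(A)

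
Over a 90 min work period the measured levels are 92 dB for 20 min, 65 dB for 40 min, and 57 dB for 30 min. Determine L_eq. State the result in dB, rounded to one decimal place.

85.5 dB

The energy average is taken in the linear domain: L_eq = 10·log₁₀[(Σ tᵢ·10^(Lᵢ/10))/T], T = 90 min.
Σ tᵢ·10^(Lᵢ/10) = 20·10^(92/10) + 40·10^(65/10) + 30·10^(57/10) = 3.184e+10.
L_eq = 10·log₁₀(3.184e+10/90) = 85.49 dB.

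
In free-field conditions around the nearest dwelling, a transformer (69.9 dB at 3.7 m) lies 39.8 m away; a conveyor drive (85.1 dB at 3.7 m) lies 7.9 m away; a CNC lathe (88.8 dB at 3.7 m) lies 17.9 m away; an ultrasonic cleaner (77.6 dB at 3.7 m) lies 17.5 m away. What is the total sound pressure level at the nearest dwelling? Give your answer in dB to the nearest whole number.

Propagate each source to the receiver with L = L_ref − 20·log₁₀(r/r_ref), then add intensities.
transformer: 69.9 − 20·log₁₀(39.8/3.7) = 69.9 − 20.63 = 49.27 dB.
conveyor drive: 85.1 − 20·log₁₀(7.9/3.7) = 85.1 − 6.59 = 78.51 dB.
CNC lathe: 88.8 − 20·log₁₀(17.9/3.7) = 88.8 − 13.69 = 75.11 dB.
ultrasonic cleaner: 77.6 − 20·log₁₀(17.5/3.7) = 77.6 − 13.50 = 64.10 dB.
Σ 10^(L/10) = 1.061e+08 → L_total = 10·log₁₀(1.061e+08) = 80.26 dB.

80 dB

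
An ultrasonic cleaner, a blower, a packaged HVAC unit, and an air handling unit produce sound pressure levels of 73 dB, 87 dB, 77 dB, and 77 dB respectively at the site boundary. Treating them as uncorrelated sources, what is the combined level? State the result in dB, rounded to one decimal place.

87.9 dB

Incoherent sources combine by intensity addition: L_total = 10·log₁₀(Σ 10^(L_i/10)).
Σ 10^(L/10) = 10^(73/10) + 10^(87/10) + 10^(77/10) + 10^(77/10) = 6.214e+08.
L_total = 10·log₁₀(6.214e+08) = 87.93 dB.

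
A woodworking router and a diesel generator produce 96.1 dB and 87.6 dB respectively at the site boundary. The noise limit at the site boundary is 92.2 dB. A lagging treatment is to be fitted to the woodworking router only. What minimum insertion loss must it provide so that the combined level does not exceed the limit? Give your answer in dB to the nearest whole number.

6 dB

The untreated sources together contribute 10^(87.6/10) = 5.754e+08, i.e. 87.60 dB.
To meet 92.2 dB overall, the treated woodworking router may contribute at most 10^(92.2/10) − 5.754e+08 = 1.084e+09, i.e. 90.35 dB.
Required insertion loss = 96.1 − 90.35 = 5.75 dB.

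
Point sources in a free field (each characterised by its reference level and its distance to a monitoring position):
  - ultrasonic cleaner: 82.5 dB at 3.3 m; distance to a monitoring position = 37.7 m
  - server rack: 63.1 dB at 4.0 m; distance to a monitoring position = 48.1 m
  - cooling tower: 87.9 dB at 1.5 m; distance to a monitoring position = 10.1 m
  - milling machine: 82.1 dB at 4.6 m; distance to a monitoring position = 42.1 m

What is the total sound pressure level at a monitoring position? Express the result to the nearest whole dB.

Apply inverse-square spreading to bring every level to the receiver, then sum 10^(L/10).
ultrasonic cleaner: 82.5 − 20·log₁₀(37.7/3.3) = 82.5 − 21.16 = 61.34 dB.
server rack: 63.1 − 20·log₁₀(48.1/4.0) = 63.1 − 21.60 = 41.50 dB.
cooling tower: 87.9 − 20·log₁₀(10.1/1.5) = 87.9 − 16.56 = 71.34 dB.
milling machine: 82.1 − 20·log₁₀(42.1/4.6) = 82.1 − 19.23 = 62.87 dB.
Σ 10^(L/10) = 1.691e+07 → L_total = 10·log₁₀(1.691e+07) = 72.28 dB.

72 dB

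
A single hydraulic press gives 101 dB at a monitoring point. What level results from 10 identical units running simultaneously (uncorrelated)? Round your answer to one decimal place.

N identical incoherent sources raise the level by 10·log₁₀ N.
L_total = 101 + 10·log₁₀(10) = 101 + 10.000 = 111.00 dB.

111.0 dB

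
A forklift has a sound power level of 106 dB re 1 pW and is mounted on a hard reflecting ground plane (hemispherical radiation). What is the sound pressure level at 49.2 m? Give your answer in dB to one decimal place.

Free-field hemispherical radiation: L_p = L_w − 10·log₁₀(2π·r²), r = 49.2 m.
2π·r² = 1.521e+04 m², 10·log₁₀ of that is 41.821 dB.
L_p = 106 − 41.821 = 64.18 dB.

64.2 dB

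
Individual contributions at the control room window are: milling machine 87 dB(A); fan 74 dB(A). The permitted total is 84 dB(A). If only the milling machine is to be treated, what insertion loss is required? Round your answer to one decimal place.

The untreated sources together contribute 10^(74/10) = 2.512e+07, i.e. 74.00 dB(A).
To meet 84 dB(A) overall, the treated milling machine may contribute at most 10^(84/10) − 2.512e+07 = 2.261e+08, i.e. 83.54 dB(A).
Required insertion loss = 87 − 83.54 = 3.46 dB.

3.5 dB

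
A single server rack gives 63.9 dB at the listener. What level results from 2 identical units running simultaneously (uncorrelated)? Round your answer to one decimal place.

L_total = L₁ + 10·log₁₀ N for N identical incoherent sources.
L_total = 63.9 + 10·log₁₀(2) = 63.9 + 3.010 = 66.91 dB.

66.9 dB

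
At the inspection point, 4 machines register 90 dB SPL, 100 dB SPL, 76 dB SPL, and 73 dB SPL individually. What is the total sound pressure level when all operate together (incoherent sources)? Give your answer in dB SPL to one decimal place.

Incoherent sources combine by intensity addition: L_total = 10·log₁₀(Σ 10^(L_i/10)).
Σ 10^(L/10) = 10^(90/10) + 10^(100/10) + 10^(76/10) + 10^(73/10) = 1.106e+10.
L_total = 10·log₁₀(1.106e+10) = 100.44 dB SPL.

100.4 dB SPL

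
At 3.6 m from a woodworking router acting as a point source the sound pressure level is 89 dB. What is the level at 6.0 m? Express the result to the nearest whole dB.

85 dB

For a point source, L₂ = L₁ − 20·log₁₀(r₂/r₁).
L₂ = 89 − 20·log₁₀(6.0/3.6) = 89 − 4.437 = 84.56 dB.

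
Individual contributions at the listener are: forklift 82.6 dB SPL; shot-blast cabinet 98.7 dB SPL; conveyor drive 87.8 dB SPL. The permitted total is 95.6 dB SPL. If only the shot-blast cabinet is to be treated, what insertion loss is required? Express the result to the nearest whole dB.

The untreated sources together contribute 10^(82.6/10) + 10^(87.8/10) = 7.845e+08, i.e. 88.95 dB SPL.
The limit corresponds to 10^(95.6/10) = 3.631e+09; subtracting the fixed part leaves 2.846e+09 for the shot-blast cabinet, i.e. 94.54 dB SPL.
Required insertion loss = 98.7 − 94.54 = 4.16 dB.

4 dB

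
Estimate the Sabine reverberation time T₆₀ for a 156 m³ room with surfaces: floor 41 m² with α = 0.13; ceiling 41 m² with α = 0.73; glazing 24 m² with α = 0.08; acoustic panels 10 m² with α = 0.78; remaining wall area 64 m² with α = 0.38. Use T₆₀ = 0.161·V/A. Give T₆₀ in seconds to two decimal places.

Total absorption A = 41·0.13 + 41·0.73 + 24·0.08 + 10·0.78 + 64·0.38 = 69.30 m² sabins.
T₆₀ = 0.161·V/A = 0.161·156/69.30 = 0.362 s.

0.36 s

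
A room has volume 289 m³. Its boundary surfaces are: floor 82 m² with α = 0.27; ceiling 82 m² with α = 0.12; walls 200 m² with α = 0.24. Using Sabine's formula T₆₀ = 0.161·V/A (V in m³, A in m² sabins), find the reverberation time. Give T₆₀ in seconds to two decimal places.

0.58 s

Total absorption A = 82·0.27 + 82·0.12 + 200·0.24 = 79.98 m² sabins.
T₆₀ = 0.161·V/A = 0.161·289/79.98 = 0.582 s.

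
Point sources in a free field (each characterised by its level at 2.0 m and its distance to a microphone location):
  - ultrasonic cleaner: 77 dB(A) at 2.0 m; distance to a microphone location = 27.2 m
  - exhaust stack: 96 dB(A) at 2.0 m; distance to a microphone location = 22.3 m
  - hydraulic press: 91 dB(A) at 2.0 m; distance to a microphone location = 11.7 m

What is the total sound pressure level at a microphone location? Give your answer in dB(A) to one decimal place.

78.4 dB(A)

Apply inverse-square spreading to bring every level to the receiver, then sum 10^(L/10).
ultrasonic cleaner: 77 − 20·log₁₀(27.2/2.0) = 77 − 22.67 = 54.33 dB(A).
exhaust stack: 96 − 20·log₁₀(22.3/2.0) = 96 − 20.95 = 75.05 dB(A).
hydraulic press: 91 − 20·log₁₀(11.7/2.0) = 91 − 15.34 = 75.66 dB(A).
Σ 10^(L/10) = 6.908e+07 → L_total = 10·log₁₀(6.908e+07) = 78.39 dB(A).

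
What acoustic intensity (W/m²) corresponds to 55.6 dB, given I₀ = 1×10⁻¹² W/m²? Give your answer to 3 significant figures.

I/I₀ = 10^(55.6/10) = 3.631e+05, so I = 3.631e+05 × 10⁻¹² W/m².

3.63e-07 W/m²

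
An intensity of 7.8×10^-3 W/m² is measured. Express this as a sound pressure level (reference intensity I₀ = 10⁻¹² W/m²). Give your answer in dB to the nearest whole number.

99 dB

L = 10·log₁₀(I/I₀) = 10·log₁₀(7.8×10^-3/10⁻¹²) = 10·log₁₀(7.8×10^9).
L = 10·(0.8921 + 9) = 98.92 dB.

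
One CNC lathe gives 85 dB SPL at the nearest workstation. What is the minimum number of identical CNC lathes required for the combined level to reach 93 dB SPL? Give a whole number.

7

N identical sources give L₁ + 10·log₁₀ N, so require 10·log₁₀ N ≥ 93 − 85 = 8.0 dB.
N ≥ 10^(8.0/10) = 6.310, so N = 7.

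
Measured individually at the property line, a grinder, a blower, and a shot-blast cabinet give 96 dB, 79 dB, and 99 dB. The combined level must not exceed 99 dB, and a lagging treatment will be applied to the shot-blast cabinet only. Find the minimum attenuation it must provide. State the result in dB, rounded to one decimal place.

3.1 dB

The untreated sources together contribute 10^(96/10) + 10^(79/10) = 4.061e+09, i.e. 96.09 dB.
To meet 99 dB overall, the treated shot-blast cabinet may contribute at most 10^(99/10) − 4.061e+09 = 3.883e+09, i.e. 95.89 dB.
So the shot-blast cabinet must be reduced from 99 to 95.89 dB: IL = 3.11 dB.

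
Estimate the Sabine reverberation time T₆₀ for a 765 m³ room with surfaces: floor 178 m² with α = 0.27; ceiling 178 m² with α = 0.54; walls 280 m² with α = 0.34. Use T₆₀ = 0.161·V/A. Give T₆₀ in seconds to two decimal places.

0.51 s

A = Σ Sᵢαᵢ = 178·0.27 + 178·0.54 + 280·0.34 = 239.38 m².
T₆₀ = 0.161 × 765 / 239.38 = 0.515 s.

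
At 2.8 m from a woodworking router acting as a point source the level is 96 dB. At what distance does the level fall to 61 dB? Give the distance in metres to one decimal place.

The 35.0 dB drop corresponds to a distance ratio of 10^(35.0/20) for a point source.
r₂ = 2.8·10^((96−61)/20) = 2.8·10^(35.0/20) = 157.46 m.

157.5 m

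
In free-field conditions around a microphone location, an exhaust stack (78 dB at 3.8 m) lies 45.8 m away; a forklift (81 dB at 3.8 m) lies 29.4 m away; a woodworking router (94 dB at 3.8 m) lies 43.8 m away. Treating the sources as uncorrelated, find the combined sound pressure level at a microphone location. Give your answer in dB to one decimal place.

Apply inverse-square spreading to bring every level to the receiver, then sum 10^(L/10).
exhaust stack: 78 − 20·log₁₀(45.8/3.8) = 78 − 21.62 = 56.38 dB.
forklift: 81 − 20·log₁₀(29.4/3.8) = 81 − 17.77 = 63.23 dB.
woodworking router: 94 − 20·log₁₀(43.8/3.8) = 94 − 21.23 = 72.77 dB.
Σ 10^(L/10) = 2.144e+07 → L_total = 10·log₁₀(2.144e+07) = 73.31 dB.

73.3 dB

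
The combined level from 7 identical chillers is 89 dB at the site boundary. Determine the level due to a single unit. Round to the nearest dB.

81 dB

7 equal contributions raise the level by 10·log₁₀ 7 = 8.451 dB, so each unit alone gives 89 − 8.451.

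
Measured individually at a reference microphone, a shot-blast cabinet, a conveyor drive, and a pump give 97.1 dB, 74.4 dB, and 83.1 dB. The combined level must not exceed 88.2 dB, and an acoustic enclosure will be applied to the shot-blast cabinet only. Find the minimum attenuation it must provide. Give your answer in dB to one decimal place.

10.8 dB

Everything except the shot-blast cabinet sums to 10^(74.4/10) + 10^(83.1/10) = 2.317e+08 in linear terms, 83.65 dB.
To meet 88.2 dB overall, the treated shot-blast cabinet may contribute at most 10^(88.2/10) − 2.317e+08 = 4.290e+08, i.e. 86.32 dB.
So the shot-blast cabinet must be reduced from 97.1 to 86.32 dB: IL = 10.78 dB.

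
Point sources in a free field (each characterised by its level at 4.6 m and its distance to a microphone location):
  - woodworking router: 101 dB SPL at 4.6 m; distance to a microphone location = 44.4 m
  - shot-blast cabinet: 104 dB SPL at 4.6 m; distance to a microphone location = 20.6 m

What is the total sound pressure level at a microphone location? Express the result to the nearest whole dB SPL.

91 dB SPL

Apply inverse-square spreading to bring every level to the receiver, then sum 10^(L/10).
woodworking router: 101 − 20·log₁₀(44.4/4.6) = 101 − 19.69 = 81.31 dB SPL.
shot-blast cabinet: 104 − 20·log₁₀(20.6/4.6) = 104 − 13.02 = 90.98 dB SPL.
Σ 10^(L/10) = 1.388e+09 → L_total = 10·log₁₀(1.388e+09) = 91.42 dB SPL.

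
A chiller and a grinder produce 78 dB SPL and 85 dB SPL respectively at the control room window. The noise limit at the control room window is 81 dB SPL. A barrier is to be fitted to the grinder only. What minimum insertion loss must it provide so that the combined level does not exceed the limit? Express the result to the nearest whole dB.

7 dB

The untreated sources together contribute 10^(78/10) = 6.310e+07, i.e. 78.00 dB SPL.
The limit corresponds to 10^(81/10) = 1.259e+08; subtracting the fixed part leaves 6.280e+07 for the grinder, i.e. 77.98 dB SPL.
Required insertion loss = 85 − 77.98 = 7.02 dB.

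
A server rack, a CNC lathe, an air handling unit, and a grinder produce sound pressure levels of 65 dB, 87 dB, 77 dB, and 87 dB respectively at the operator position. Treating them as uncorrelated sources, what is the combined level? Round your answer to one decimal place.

Incoherent sources combine by intensity addition: L_total = 10·log₁₀(Σ 10^(L_i/10)).
Σ 10^(L/10) = 10^(65/10) + 10^(87/10) + 10^(77/10) + 10^(87/10) = 1.056e+09.
L_total = 10·log₁₀(1.056e+09) = 90.24 dB.

90.2 dB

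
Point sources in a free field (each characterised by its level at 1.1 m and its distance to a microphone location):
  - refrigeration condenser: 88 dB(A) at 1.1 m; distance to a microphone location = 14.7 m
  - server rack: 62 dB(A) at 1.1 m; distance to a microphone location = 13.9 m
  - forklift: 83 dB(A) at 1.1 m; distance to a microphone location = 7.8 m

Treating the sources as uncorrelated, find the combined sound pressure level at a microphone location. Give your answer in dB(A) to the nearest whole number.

First find each source's level at the receiver (point-source: −20·log₁₀(r/r_ref)), then combine on an intensity basis.
refrigeration condenser: 88 − 20·log₁₀(14.7/1.1) = 88 − 22.52 = 65.48 dB(A).
server rack: 62 − 20·log₁₀(13.9/1.1) = 62 − 22.03 = 39.97 dB(A).
forklift: 83 − 20·log₁₀(7.8/1.1) = 83 − 17.01 = 65.99 dB(A).
Σ 10^(L/10) = 7.511e+06 → L_total = 10·log₁₀(7.511e+06) = 68.76 dB(A).

69 dB(A)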